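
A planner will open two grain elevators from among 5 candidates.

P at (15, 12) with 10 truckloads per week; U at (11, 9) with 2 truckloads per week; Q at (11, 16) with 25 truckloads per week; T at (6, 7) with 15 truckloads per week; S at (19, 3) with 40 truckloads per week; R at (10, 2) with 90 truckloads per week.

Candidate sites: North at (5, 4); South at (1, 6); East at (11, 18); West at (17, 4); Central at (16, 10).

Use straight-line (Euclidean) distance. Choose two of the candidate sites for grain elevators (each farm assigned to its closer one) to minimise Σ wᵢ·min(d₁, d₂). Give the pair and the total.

Evaluate every pair (each demand assigned to the nearer of the two):
  {East, West}: total = 1053.4
  {North, West}: total = 1055.0
  {North, Central}: total = 1064.5
  {West, Central}: total = 1129.1
  {North, East}: total = 1231.3
  {South, West}: total = 1254.6
  {East, Central}: total = 1443.8
  {South, Central}: total = 1495.3
  {North, South}: total = 1572.6
  {South, East}: total = 1783.0
Best pair: {East, West} with total 1053.4.

{East, West}, total 1053.4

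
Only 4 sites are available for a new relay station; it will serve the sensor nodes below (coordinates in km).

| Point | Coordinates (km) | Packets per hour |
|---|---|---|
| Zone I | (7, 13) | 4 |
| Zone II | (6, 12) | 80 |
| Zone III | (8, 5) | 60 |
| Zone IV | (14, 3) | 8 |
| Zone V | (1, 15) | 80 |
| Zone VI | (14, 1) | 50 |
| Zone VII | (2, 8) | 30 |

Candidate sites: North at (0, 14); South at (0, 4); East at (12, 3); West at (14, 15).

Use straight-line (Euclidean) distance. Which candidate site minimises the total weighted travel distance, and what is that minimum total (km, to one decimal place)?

Total weighted distance at each candidate:
  North (0, 14): total = 2657.3
  South (0, 4): total = 3175.3
  East (12, 3): total = 2973.5
  West (14, 15): total = 3665.1
Minimum is at North with total 2657.3 km.

North, total 2657.3 km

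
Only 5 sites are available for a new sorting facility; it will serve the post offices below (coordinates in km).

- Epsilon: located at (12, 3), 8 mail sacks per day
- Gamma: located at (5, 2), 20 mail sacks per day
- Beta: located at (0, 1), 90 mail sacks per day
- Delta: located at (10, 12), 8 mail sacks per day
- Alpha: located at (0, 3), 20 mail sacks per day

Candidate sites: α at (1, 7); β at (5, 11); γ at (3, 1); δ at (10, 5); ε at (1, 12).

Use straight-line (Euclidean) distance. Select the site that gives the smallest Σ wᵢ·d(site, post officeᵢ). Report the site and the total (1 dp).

Total weighted distance at each candidate:
  α (1, 7): total = 934.0
  β (5, 11): total = 1500.7
  γ (3, 1): total = 564.9
  δ (10, 5): total = 1368.5
  ε (1, 12): total = 1576.3
Minimum is at γ with total 564.9 km.

γ, total 564.9 km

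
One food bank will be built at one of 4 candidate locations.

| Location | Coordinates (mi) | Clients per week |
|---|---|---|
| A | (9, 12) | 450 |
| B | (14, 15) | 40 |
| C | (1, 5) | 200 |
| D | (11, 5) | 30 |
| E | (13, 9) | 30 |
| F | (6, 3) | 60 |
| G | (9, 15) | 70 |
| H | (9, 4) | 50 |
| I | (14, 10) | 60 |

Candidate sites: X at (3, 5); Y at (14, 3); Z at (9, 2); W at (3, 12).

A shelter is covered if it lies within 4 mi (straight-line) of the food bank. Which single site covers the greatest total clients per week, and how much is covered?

Coverage radius r = 4 mi; a point is covered iff (Δx)²+(Δy)² ≤ 4² = 16.
  X (3, 5): covers {C, F} → 260
  Y (14, 3): covers {D} → 30
  Z (9, 2): covers {D, F, H} → 140
  W (3, 12): covers {none} → 0
Maximum coverage at X: 260 clients per week.

X, covering 260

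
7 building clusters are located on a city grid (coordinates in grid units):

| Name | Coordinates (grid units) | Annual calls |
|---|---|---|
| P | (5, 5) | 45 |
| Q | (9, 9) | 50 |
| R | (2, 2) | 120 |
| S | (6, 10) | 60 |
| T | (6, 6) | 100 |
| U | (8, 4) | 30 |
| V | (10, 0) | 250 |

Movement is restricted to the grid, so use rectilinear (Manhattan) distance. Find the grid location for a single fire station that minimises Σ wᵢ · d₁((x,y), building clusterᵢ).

Manhattan distance separates: Σwᵢ(|x−xᵢ|+|y−yᵢ|) = Σwᵢ|x−xᵢ| + Σwᵢ|y−yᵢ|, so x and y are optimised independently as 1-D weighted medians.
Total weight W = 655; half = 327.5.
x-coordinate, sorted with cumulative weight:
  x=2 (R, w=120) cum 120
  x=5 (P, w=45) cum 165
  x=6 (S, w=60) cum 225
  x=6 (T, w=100) cum 325
  x=8 (U, w=30) cum 355  ← median
  x=9 (Q, w=50) cum 405
  x=10 (V, w=250) cum 655
⇒ x* = 8
y-coordinate, sorted with cumulative weight:
  y=0 (V, w=250) cum 250
  y=2 (R, w=120) cum 370  ← median
  y=4 (U, w=30) cum 400
  y=5 (P, w=45) cum 445
  y=6 (T, w=100) cum 545
  y=9 (Q, w=50) cum 595
  y=10 (S, w=60) cum 655
⇒ y* = 2

(8, 2)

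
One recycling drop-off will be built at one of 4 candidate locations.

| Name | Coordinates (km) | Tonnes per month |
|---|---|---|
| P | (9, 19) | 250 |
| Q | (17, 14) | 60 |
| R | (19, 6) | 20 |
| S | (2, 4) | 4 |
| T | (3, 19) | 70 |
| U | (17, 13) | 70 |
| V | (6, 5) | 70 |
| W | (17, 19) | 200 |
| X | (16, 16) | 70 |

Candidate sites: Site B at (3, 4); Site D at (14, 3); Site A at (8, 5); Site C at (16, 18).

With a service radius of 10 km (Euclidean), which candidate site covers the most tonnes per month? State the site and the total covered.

Coverage radius r = 10 km; a point is covered iff (Δx)²+(Δy)² ≤ 10² = 100.
  Site B (3, 4): covers {S, V} → 74
  Site D (14, 3): covers {R, V} → 90
  Site A (8, 5): covers {S, V} → 74
  Site C (16, 18): covers {P, Q, U, W, X} → 650
Maximum coverage at Site C: 650 tonnes per month.

Site C, covering 650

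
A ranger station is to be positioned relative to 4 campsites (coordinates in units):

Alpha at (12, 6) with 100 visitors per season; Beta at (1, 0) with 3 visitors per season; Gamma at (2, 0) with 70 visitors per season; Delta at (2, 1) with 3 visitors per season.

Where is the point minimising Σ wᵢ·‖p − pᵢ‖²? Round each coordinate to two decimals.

(7.66, 3.43)

The minimiser of Σwᵢ‖p−pᵢ‖² is the weighted centroid p* = (Σwᵢpᵢ)/(Σwᵢ).
Σwᵢ = 176.
Σwᵢxᵢ = 100·12 + 3·1 + 70·2 + 3·2 = 1349.
Σwᵢyᵢ = 100·6 + 3·0 + 70·0 + 3·1 = 603.
x* = 1349/176 = 7.66, y* = 603/176 = 3.43.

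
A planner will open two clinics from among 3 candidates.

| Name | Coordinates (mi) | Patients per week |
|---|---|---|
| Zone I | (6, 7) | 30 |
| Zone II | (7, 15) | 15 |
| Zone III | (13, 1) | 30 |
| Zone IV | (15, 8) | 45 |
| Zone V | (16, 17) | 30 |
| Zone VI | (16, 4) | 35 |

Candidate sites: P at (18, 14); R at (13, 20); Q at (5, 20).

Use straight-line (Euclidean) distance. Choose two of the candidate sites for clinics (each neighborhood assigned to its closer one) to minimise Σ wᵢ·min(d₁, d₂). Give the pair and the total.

{P, Q}, total 1656.7

Evaluate every pair (each demand assigned to the nearer of the two):
  {P, Q}: total = 1656.7
  {P, R}: total = 1718.7
  {R, Q}: total = 2286.4
Best pair: {P, Q} with total 1656.7.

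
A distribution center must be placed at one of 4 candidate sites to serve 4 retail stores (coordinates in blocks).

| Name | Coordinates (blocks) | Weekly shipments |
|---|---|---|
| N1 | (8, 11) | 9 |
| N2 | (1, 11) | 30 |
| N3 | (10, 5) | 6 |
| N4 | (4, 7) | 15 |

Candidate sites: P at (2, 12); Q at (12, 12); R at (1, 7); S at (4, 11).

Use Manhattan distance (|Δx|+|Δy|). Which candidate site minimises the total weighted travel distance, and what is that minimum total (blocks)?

S, total 258 blocks

Total weighted distance at each candidate:
  P (2, 12): total = 318
  Q (12, 12): total = 654
  R (1, 7): total = 330
  S (4, 11): total = 258
Minimum is at S with total 258 blocks.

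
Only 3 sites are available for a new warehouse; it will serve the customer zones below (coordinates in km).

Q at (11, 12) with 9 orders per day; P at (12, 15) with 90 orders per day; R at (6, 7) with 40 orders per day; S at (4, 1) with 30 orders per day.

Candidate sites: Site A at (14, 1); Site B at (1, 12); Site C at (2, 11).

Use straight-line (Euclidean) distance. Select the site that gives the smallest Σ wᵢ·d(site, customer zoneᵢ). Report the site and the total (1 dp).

Site C, total 1583.0 km

Total weighted distance at each candidate:
  Site A (14, 1): total = 2075.4
  Site B (1, 12): total = 1741.1
  Site C (2, 11): total = 1583.0
Minimum is at Site C with total 1583.0 km.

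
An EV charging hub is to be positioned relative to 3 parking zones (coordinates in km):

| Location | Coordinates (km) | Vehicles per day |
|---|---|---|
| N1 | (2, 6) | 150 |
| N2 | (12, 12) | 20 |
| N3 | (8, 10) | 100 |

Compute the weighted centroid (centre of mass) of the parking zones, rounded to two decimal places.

(4.96, 7.93)

The minimiser of Σwᵢ‖p−pᵢ‖² is the weighted centroid p* = (Σwᵢpᵢ)/(Σwᵢ).
Σwᵢ = 270.
Σwᵢxᵢ = 150·2 + 20·12 + 100·8 = 1340.
Σwᵢyᵢ = 150·6 + 20·12 + 100·10 = 2140.
x* = 1340/270 = 4.96, y* = 2140/270 = 7.93.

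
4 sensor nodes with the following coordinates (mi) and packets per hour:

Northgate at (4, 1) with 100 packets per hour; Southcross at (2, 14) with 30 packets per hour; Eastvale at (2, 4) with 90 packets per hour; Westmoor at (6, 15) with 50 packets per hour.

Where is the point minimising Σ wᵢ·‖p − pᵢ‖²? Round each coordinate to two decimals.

The minimiser of Σwᵢ‖p−pᵢ‖² is the weighted centroid p* = (Σwᵢpᵢ)/(Σwᵢ).
Σwᵢ = 270.
Σwᵢxᵢ = 100·4 + 30·2 + 90·2 + 50·6 = 940.
Σwᵢyᵢ = 100·1 + 30·14 + 90·4 + 50·15 = 1630.
x* = 940/270 = 3.48, y* = 1630/270 = 6.04.

(3.48, 6.04)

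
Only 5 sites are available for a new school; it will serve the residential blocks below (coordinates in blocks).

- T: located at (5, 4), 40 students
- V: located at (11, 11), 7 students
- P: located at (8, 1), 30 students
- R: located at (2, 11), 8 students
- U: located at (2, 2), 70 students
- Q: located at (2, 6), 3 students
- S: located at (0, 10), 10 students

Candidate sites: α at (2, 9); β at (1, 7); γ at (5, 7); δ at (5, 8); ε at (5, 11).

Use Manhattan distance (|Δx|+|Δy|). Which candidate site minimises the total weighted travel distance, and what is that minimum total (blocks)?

γ, total 1168 blocks

Total weighted distance at each candidate:
  α (2, 9): total = 1362
  β (1, 7): total = 1274
  γ (5, 7): total = 1168
  δ (5, 8): total = 1286
  ε (5, 11): total = 1660
Minimum is at γ with total 1168 blocks.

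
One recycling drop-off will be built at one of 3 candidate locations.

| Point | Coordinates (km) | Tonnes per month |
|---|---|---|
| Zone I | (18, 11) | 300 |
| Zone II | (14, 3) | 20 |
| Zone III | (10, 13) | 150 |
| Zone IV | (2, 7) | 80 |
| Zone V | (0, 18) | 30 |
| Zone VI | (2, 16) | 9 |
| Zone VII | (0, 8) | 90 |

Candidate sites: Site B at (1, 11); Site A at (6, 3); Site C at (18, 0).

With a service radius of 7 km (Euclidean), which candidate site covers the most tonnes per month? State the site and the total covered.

Coverage radius r = 7 km; a point is covered iff (Δx)²+(Δy)² ≤ 7² = 49.
  Site B (1, 11): covers {Zone IV, Zone VI, Zone VII} → 179
  Site A (6, 3): covers {Zone IV} → 80
  Site C (18, 0): covers {Zone II} → 20
Maximum coverage at Site B: 179 tonnes per month.

Site B, covering 179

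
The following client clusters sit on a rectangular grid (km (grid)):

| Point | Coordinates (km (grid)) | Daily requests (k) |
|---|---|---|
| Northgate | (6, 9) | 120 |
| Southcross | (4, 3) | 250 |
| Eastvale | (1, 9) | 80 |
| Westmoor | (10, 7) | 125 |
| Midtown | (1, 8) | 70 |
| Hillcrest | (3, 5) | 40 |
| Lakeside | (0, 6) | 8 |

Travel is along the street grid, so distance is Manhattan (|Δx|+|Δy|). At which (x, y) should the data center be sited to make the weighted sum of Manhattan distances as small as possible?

(4, 7)

Manhattan distance separates: Σwᵢ(|x−xᵢ|+|y−yᵢ|) = Σwᵢ|x−xᵢ| + Σwᵢ|y−yᵢ|, so x and y are optimised independently as 1-D weighted medians.
Total weight W = 693; half = 346.5.
x-coordinate, sorted with cumulative weight:
  x=0 (Lakeside, w=8) cum 8
  x=1 (Eastvale, w=80) cum 88
  x=1 (Midtown, w=70) cum 158
  x=3 (Hillcrest, w=40) cum 198
  x=4 (Southcross, w=250) cum 448  ← median
  x=6 (Northgate, w=120) cum 568
  x=10 (Westmoor, w=125) cum 693
⇒ x* = 4
y-coordinate, sorted with cumulative weight:
  y=3 (Southcross, w=250) cum 250
  y=5 (Hillcrest, w=40) cum 290
  y=6 (Lakeside, w=8) cum 298
  y=7 (Westmoor, w=125) cum 423  ← median
  y=8 (Midtown, w=70) cum 493
  y=9 (Northgate, w=120) cum 613
  y=9 (Eastvale, w=80) cum 693
⇒ y* = 7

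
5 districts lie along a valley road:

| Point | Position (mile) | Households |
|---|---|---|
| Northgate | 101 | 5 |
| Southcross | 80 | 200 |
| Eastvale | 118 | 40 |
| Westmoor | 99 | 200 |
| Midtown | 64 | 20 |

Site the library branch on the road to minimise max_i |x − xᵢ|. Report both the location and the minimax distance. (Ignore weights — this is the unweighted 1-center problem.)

location 91, max distance 27

The 1-center on a line is the midpoint of the two extreme points: leftmost at 64, rightmost at 118.
Optimal location = (64 + 118)/2 = 91; maximum distance = (118 − 64)/2 = 27.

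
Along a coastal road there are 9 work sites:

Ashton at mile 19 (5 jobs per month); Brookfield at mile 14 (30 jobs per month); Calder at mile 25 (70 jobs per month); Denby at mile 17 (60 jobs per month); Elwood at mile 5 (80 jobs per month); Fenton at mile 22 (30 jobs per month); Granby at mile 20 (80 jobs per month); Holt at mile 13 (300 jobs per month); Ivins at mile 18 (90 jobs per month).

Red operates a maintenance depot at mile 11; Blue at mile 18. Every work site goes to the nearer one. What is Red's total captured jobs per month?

410

The indifferent point is the midpoint (11+18)/2 = 14.5; work sites left of it (closer to Red at 11) go to Red, those right go to Blue.
  Elwood at 5 (w=80) → Red
  Holt at 13 (w=300) → Red
  Brookfield at 14 (w=30) → Red
  Denby at 17 (w=60) → Blue
  Ivins at 18 (w=90) → Blue
  Ashton at 19 (w=5) → Blue
  Granby at 20 (w=80) → Blue
  Fenton at 22 (w=30) → Blue
  Calder at 25 (w=70) → Blue
Red captures 410; Blue captures 335.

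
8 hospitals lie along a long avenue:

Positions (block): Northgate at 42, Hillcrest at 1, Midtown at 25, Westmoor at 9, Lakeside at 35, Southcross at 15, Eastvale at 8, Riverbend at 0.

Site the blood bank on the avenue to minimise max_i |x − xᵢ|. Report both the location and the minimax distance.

location 21, max distance 21

The 1-center on a line is the midpoint of the two extreme points: leftmost at 0, rightmost at 42.
Optimal location = (0 + 42)/2 = 21; maximum distance = (42 − 0)/2 = 21.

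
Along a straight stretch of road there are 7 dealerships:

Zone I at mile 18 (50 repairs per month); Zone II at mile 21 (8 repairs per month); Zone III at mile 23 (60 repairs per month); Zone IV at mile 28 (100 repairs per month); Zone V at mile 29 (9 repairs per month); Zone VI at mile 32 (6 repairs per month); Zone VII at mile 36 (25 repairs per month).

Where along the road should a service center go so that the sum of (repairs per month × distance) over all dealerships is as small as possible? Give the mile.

x = 28

For a sum of weighted absolute distances on a line, the optimum is the weighted median (not the mean). Total weight W = 258; half-weight = 129.
Sort by position and accumulate weight:
  mile 18 (Zone I, w=50) → cum 50
  mile 21 (Zone II, w=8) → cum 58
  mile 23 (Zone III, w=60) → cum 118
  mile 28 (Zone IV, w=100) → cum 218  ≥ 129 → median here
  mile 29 (Zone V, w=9) → cum 227
  mile 32 (Zone VI, w=6) → cum 233
  mile 36 (Zone VII, w=25) → cum 258
Optimal location: mile 28.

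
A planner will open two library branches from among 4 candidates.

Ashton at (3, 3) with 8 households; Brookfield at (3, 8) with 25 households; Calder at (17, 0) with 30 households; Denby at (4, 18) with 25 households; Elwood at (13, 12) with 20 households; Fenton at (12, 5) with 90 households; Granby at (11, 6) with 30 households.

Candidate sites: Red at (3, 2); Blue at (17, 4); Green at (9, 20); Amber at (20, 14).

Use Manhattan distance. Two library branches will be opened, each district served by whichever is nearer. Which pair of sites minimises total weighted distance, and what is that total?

{Red, Blue}, total 1723

Evaluate every pair (each demand assigned to the nearer of the two):
  {Red, Blue}: total = 1723
  {Blue, Green}: total = 1885
  {Blue, Amber}: total = 2150
  {Red, Green}: total = 2493
  {Red, Amber}: total = 2683
  {Green, Amber}: total = 3509
Best pair: {Red, Blue} with total 1723.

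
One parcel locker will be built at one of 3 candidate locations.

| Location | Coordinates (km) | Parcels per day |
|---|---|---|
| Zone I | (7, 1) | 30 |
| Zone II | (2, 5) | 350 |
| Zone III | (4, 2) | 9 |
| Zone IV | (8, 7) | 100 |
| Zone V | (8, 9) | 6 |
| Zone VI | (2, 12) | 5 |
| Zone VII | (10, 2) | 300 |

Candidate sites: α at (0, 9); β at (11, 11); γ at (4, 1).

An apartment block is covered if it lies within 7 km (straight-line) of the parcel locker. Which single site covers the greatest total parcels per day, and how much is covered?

γ, covering 689

Coverage radius r = 7 km; a point is covered iff (Δx)²+(Δy)² ≤ 7² = 49.
  α (0, 9): covers {Zone II, Zone VI} → 355
  β (11, 11): covers {Zone IV, Zone V} → 106
  γ (4, 1): covers {Zone I, Zone II, Zone III, Zone VII} → 689
Maximum coverage at γ: 689 parcels per day.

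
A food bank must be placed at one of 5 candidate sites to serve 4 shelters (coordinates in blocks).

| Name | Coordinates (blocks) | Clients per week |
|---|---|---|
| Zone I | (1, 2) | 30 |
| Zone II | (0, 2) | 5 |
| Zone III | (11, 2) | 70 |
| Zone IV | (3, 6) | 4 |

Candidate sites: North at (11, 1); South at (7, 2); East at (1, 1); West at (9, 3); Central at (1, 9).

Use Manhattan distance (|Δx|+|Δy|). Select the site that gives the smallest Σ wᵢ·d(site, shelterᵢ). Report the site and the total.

North, total 512 blocks

Total weighted distance at each candidate:
  North (11, 1): total = 512
  South (7, 2): total = 527
  East (1, 1): total = 838
  West (9, 3): total = 566
  Central (1, 9): total = 1460
Minimum is at North with total 512 blocks.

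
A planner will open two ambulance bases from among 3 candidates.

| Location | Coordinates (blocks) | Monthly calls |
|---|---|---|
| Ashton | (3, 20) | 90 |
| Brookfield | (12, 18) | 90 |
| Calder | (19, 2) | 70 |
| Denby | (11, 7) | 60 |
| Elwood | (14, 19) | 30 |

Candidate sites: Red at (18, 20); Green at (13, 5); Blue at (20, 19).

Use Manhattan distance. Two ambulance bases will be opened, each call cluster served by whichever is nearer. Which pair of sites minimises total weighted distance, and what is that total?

{Red, Green}, total 3090

Evaluate every pair (each demand assigned to the nearer of the two):
  {Red, Green}: total = 3090
  {Green, Blue}: total = 3480
  {Red, Blue}: total = 4680
Best pair: {Red, Green} with total 3090.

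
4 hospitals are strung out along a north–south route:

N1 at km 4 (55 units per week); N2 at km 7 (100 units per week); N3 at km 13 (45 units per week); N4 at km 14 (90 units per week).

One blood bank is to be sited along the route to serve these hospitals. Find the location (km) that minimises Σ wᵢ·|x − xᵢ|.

For a sum of weighted absolute distances on a line, the optimum is the weighted median (not the mean). Total weight W = 290; half-weight = 145.
Sort by position and accumulate weight:
  km 4 (N1, w=55) → cum 55
  km 7 (N2, w=100) → cum 155  ≥ 145 → median here
  km 13 (N3, w=45) → cum 200
  km 14 (N4, w=90) → cum 290
Optimal location: km 7.

x = 7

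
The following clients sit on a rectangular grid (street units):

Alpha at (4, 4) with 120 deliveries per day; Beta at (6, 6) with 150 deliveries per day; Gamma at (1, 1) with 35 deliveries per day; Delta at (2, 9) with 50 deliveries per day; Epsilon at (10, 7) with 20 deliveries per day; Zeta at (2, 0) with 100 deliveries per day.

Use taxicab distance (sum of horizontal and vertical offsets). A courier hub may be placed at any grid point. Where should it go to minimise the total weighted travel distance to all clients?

(4, 4)

Manhattan distance separates: Σwᵢ(|x−xᵢ|+|y−yᵢ|) = Σwᵢ|x−xᵢ| + Σwᵢ|y−yᵢ|, so x and y are optimised independently as 1-D weighted medians.
Total weight W = 475; half = 237.5.
x-coordinate, sorted with cumulative weight:
  x=1 (Gamma, w=35) cum 35
  x=2 (Delta, w=50) cum 85
  x=2 (Zeta, w=100) cum 185
  x=4 (Alpha, w=120) cum 305  ← median
  x=6 (Beta, w=150) cum 455
  x=10 (Epsilon, w=20) cum 475
⇒ x* = 4
y-coordinate, sorted with cumulative weight:
  y=0 (Zeta, w=100) cum 100
  y=1 (Gamma, w=35) cum 135
  y=4 (Alpha, w=120) cum 255  ← median
  y=6 (Beta, w=150) cum 405
  y=7 (Epsilon, w=20) cum 425
  y=9 (Delta, w=50) cum 475
⇒ y* = 4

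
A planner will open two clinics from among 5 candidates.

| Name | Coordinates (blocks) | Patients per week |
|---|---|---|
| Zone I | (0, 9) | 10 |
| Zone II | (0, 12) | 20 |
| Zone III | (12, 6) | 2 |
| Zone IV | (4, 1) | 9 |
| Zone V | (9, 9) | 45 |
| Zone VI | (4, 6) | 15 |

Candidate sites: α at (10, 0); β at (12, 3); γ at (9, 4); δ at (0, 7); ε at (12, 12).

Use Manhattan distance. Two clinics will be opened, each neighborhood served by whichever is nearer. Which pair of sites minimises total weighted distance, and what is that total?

{γ, δ}, total 502

Evaluate every pair (each demand assigned to the nearer of the two):
  {γ, δ}: total = 502
  {δ, ε}: total = 567
  {β, δ}: total = 696
  {α, δ}: total = 724
  {γ, ε}: total = 792
  {α, γ}: total = 883
  {β, γ}: total = 888
  {α, ε}: total = 915
  {β, ε}: total = 921
  {α, β}: total = 1239
Best pair: {γ, δ} with total 502.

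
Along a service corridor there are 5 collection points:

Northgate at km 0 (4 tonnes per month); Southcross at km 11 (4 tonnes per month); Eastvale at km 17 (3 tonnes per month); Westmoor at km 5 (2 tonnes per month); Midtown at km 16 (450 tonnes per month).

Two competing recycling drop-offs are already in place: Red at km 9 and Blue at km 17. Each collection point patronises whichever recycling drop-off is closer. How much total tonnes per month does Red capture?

The indifferent point is the midpoint (9+17)/2 = 13; collection points left of it (closer to Red at 9) go to Red, those right go to Blue.
  Northgate at 0 (w=4) → Red
  Westmoor at 5 (w=2) → Red
  Southcross at 11 (w=4) → Red
  Midtown at 16 (w=450) → Blue
  Eastvale at 17 (w=3) → Blue
Red captures 10; Blue captures 453.

10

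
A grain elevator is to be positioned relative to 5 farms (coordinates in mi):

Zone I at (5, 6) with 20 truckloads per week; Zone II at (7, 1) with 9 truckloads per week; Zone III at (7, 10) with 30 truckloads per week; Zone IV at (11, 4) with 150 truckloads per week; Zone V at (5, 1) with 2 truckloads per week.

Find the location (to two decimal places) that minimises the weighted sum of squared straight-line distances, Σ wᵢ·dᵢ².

The minimiser of Σwᵢ‖p−pᵢ‖² is the weighted centroid p* = (Σwᵢpᵢ)/(Σwᵢ).
Σwᵢ = 211.
Σwᵢxᵢ = 20·5 + 9·7 + 30·7 + 150·11 + 2·5 = 2033.
Σwᵢyᵢ = 20·6 + 9·1 + 30·10 + 150·4 + 2·1 = 1031.
x* = 2033/211 = 9.64, y* = 1031/211 = 4.89.

(9.64, 4.89)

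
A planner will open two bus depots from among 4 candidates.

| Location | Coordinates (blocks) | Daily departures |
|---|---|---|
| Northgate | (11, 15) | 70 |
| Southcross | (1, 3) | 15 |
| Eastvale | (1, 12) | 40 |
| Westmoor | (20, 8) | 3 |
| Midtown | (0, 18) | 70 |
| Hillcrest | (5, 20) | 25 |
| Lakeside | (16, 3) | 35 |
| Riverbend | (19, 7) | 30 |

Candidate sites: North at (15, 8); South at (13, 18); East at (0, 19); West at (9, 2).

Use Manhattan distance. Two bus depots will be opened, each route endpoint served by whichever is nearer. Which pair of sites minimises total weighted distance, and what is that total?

Evaluate every pair (each demand assigned to the nearer of the two):
  {North, East}: total = 1940
  {South, East}: total = 2336
  {East, West}: total = 2506
  {North, South}: total = 2890
  {South, West}: total = 3146
  {North, West}: total = 4300
Best pair: {North, East} with total 1940.

{North, East}, total 1940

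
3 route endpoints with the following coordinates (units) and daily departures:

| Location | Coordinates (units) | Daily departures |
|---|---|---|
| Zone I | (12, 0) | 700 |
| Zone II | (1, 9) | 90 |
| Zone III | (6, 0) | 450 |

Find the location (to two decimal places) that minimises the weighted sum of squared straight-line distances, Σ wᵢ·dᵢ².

The minimiser of Σwᵢ‖p−pᵢ‖² is the weighted centroid p* = (Σwᵢpᵢ)/(Σwᵢ).
Σwᵢ = 1240.
Σwᵢxᵢ = 700·12 + 90·1 + 450·6 = 11190.
Σwᵢyᵢ = 700·0 + 90·9 + 450·0 = 810.
x* = 11190/1240 = 9.02, y* = 810/1240 = 0.65.

(9.02, 0.65)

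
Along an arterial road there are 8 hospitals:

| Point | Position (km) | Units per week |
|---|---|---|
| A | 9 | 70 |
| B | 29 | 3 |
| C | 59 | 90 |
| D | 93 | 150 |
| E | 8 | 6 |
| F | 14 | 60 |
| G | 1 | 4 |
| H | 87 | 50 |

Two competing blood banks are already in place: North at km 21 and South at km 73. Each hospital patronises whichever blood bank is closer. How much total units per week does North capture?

143

The indifferent point is the midpoint (21+73)/2 = 47; hospitals left of it (closer to North at 21) go to North, those right go to South.
  G at 1 (w=4) → North
  E at 8 (w=6) → North
  A at 9 (w=70) → North
  F at 14 (w=60) → North
  B at 29 (w=3) → North
  C at 59 (w=90) → South
  H at 87 (w=50) → South
  D at 93 (w=150) → South
North captures 143; South captures 290.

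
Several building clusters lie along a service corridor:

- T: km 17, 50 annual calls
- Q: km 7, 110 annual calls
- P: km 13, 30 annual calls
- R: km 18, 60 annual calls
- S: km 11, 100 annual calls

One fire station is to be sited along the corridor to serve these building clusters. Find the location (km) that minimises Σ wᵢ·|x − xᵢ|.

x = 11

For a sum of weighted absolute distances on a line, the optimum is the weighted median (not the mean). Total weight W = 350; half-weight = 175.
Sort by position and accumulate weight:
  km 7 (Q, w=110) → cum 110
  km 11 (S, w=100) → cum 210  ≥ 175 → median here
  km 13 (P, w=30) → cum 240
  km 17 (T, w=50) → cum 290
  km 18 (R, w=60) → cum 350
Optimal location: km 11.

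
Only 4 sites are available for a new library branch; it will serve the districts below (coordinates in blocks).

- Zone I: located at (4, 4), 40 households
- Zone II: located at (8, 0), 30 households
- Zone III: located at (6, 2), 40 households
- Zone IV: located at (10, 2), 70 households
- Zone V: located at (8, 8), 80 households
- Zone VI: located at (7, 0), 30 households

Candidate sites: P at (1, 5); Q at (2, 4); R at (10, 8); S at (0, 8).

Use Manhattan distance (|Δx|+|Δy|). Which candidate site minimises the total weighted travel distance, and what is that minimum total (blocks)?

R, total 2010 blocks

Total weighted distance at each candidate:
  P (1, 5): total = 2810
  Q (2, 4): total = 2390
  R (10, 8): total = 2010
  S (0, 8): total = 3490
Minimum is at R with total 2010 blocks.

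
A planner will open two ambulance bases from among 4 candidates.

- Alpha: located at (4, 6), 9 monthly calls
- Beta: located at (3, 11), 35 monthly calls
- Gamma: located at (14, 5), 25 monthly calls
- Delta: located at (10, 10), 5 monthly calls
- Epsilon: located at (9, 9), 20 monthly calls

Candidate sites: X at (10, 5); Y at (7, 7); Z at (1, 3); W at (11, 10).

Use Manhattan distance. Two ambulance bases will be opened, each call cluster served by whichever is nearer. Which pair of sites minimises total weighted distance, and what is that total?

{X, Y}, total 521

Evaluate every pair (each demand assigned to the nearer of the two):
  {X, Y}: total = 521
  {X, W}: total = 543
  {Y, W}: total = 581
  {X, Z}: total = 629
  {Z, W}: total = 634
  {Y, Z}: total = 651
Best pair: {X, Y} with total 521.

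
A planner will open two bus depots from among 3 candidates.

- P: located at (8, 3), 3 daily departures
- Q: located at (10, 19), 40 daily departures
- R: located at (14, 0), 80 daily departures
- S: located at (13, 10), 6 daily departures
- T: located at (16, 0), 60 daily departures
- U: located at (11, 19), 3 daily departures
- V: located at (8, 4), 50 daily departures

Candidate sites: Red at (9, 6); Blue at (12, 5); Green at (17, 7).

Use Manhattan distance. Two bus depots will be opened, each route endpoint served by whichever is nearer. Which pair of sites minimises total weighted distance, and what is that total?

{Red, Blue}, total 1903

Evaluate every pair (each demand assigned to the nearer of the two):
  {Red, Blue}: total = 1903
  {Blue, Green}: total = 2029
  {Red, Green}: total = 2089
Best pair: {Red, Blue} with total 1903.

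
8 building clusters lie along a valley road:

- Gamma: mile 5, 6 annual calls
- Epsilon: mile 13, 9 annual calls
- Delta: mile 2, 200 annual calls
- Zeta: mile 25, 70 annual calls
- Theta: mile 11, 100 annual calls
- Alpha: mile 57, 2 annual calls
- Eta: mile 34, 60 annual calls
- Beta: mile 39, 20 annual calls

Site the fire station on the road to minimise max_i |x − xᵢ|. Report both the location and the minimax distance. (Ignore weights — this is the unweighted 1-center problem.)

The 1-center on a line is the midpoint of the two extreme points: leftmost at 2, rightmost at 57.
Optimal location = (2 + 57)/2 = 29.5; maximum distance = (57 − 2)/2 = 27.5.

location 29.5, max distance 27.5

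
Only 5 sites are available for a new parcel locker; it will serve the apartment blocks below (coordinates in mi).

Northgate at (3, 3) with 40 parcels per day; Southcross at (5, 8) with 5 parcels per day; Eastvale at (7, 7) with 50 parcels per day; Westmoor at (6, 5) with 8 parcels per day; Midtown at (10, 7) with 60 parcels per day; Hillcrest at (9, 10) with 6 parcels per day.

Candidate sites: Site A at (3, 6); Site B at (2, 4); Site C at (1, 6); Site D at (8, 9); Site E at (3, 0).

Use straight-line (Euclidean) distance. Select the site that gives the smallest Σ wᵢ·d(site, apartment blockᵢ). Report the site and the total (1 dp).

Total weighted distance at each candidate:
  Site A (3, 6): total = 833.1
  Site B (2, 4): total = 974.1
  Site C (1, 6): total = 1108.5
  Site D (8, 9): total = 654.0
  Site E (3, 0): total = 1274.9
Minimum is at Site D with total 654.0 mi.

Site D, total 654.0 mi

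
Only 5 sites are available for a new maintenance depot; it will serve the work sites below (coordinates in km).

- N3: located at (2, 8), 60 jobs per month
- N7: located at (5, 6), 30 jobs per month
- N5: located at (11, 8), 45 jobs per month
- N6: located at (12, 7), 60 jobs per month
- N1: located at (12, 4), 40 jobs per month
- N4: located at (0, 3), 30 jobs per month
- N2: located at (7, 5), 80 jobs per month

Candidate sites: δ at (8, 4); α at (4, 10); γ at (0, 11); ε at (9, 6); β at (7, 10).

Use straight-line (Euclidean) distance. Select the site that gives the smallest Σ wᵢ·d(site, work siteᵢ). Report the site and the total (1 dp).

Total weighted distance at each candidate:
  δ (8, 4): total = 1580.8
  α (4, 10): total = 2242.0
  γ (0, 11): total = 3233.8
  ε (9, 6): total = 1481.5
  β (7, 10): total = 2017.8
Minimum is at ε with total 1481.5 km.

ε, total 1481.5 km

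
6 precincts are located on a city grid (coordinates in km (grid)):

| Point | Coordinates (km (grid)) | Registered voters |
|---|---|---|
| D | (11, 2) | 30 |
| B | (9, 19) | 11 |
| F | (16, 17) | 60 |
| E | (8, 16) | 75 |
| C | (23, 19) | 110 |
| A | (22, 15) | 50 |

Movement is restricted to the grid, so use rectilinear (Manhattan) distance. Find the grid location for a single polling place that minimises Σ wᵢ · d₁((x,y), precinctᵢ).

(16, 17)

Manhattan distance separates: Σwᵢ(|x−xᵢ|+|y−yᵢ|) = Σwᵢ|x−xᵢ| + Σwᵢ|y−yᵢ|, so x and y are optimised independently as 1-D weighted medians.
Total weight W = 336; half = 168.
x-coordinate, sorted with cumulative weight:
  x=8 (E, w=75) cum 75
  x=9 (B, w=11) cum 86
  x=11 (D, w=30) cum 116
  x=16 (F, w=60) cum 176  ← median
  x=22 (A, w=50) cum 226
  x=23 (C, w=110) cum 336
⇒ x* = 16
y-coordinate, sorted with cumulative weight:
  y=2 (D, w=30) cum 30
  y=15 (A, w=50) cum 80
  y=16 (E, w=75) cum 155
  y=17 (F, w=60) cum 215  ← median
  y=19 (B, w=11) cum 226
  y=19 (C, w=110) cum 336
⇒ y* = 17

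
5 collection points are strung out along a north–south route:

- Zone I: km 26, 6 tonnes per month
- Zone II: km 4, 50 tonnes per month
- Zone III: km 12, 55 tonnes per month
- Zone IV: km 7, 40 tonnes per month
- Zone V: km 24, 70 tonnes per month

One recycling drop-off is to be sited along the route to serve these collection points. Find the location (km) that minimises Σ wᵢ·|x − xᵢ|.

x = 12

For a sum of weighted absolute distances on a line, the optimum is the weighted median (not the mean). Total weight W = 221; half-weight = 110.5.
Sort by position and accumulate weight:
  km 4 (Zone II, w=50) → cum 50
  km 7 (Zone IV, w=40) → cum 90
  km 12 (Zone III, w=55) → cum 145  ≥ 110.5 → median here
  km 24 (Zone V, w=70) → cum 215
  km 26 (Zone I, w=6) → cum 221
Optimal location: km 12.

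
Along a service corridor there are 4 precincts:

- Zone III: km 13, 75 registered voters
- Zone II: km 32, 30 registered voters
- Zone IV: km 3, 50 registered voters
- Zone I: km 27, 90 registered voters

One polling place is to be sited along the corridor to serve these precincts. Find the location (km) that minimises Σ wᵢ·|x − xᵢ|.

For a sum of weighted absolute distances on a line, the optimum is the weighted median (not the mean). Total weight W = 245; half-weight = 122.5.
Sort by position and accumulate weight:
  km 3 (Zone IV, w=50) → cum 50
  km 13 (Zone III, w=75) → cum 125  ≥ 122.5 → median here
  km 27 (Zone I, w=90) → cum 215
  km 32 (Zone II, w=30) → cum 245
Optimal location: km 13.

x = 13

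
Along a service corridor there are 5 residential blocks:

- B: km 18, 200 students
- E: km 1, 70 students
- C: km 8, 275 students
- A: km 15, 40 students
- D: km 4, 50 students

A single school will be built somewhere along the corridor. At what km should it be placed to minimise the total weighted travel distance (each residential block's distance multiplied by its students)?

x = 8

For a sum of weighted absolute distances on a line, the optimum is the weighted median (not the mean). Total weight W = 635; half-weight = 317.5.
Sort by position and accumulate weight:
  km 1 (E, w=70) → cum 70
  km 4 (D, w=50) → cum 120
  km 8 (C, w=275) → cum 395  ≥ 317.5 → median here
  km 15 (A, w=40) → cum 435
  km 18 (B, w=200) → cum 635
Optimal location: km 8.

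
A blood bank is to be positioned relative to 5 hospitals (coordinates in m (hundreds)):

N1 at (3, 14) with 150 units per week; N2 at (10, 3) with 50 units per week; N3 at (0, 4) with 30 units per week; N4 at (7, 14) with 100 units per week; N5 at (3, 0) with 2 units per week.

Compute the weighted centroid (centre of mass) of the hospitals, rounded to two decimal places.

The minimiser of Σwᵢ‖p−pᵢ‖² is the weighted centroid p* = (Σwᵢpᵢ)/(Σwᵢ).
Σwᵢ = 332.
Σwᵢxᵢ = 150·3 + 50·10 + 30·0 + 100·7 + 2·3 = 1656.
Σwᵢyᵢ = 150·14 + 50·3 + 30·4 + 100·14 + 2·0 = 3770.
x* = 1656/332 = 4.99, y* = 3770/332 = 11.36.

(4.99, 11.36)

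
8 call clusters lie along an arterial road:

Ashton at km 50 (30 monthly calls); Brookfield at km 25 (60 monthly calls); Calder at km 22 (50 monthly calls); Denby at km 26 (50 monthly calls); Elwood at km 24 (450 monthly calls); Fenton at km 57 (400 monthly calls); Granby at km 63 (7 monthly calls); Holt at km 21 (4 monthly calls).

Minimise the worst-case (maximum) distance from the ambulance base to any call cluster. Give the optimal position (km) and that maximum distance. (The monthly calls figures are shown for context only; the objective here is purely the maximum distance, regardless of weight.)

The 1-center on a line is the midpoint of the two extreme points: leftmost at 21, rightmost at 63.
Optimal location = (21 + 63)/2 = 42; maximum distance = (63 − 21)/2 = 21.

location 42, max distance 21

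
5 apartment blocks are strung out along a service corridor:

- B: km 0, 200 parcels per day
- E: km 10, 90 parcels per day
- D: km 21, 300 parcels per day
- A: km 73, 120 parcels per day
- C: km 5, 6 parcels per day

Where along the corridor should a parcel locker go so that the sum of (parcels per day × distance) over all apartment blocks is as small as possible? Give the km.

x = 21

For a sum of weighted absolute distances on a line, the optimum is the weighted median (not the mean). Total weight W = 716; half-weight = 358.
Sort by position and accumulate weight:
  km 0 (B, w=200) → cum 200
  km 5 (C, w=6) → cum 206
  km 10 (E, w=90) → cum 296
  km 21 (D, w=300) → cum 596  ≥ 358 → median here
  km 73 (A, w=120) → cum 716
Optimal location: km 21.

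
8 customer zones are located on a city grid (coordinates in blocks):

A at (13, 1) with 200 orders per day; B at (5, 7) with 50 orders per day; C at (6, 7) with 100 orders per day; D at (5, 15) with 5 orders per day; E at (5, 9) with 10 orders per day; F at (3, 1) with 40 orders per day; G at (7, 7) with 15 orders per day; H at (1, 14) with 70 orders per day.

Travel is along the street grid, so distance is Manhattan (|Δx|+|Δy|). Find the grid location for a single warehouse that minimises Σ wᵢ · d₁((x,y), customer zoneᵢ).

Manhattan distance separates: Σwᵢ(|x−xᵢ|+|y−yᵢ|) = Σwᵢ|x−xᵢ| + Σwᵢ|y−yᵢ|, so x and y are optimised independently as 1-D weighted medians.
Total weight W = 490; half = 245.
x-coordinate, sorted with cumulative weight:
  x=1 (H, w=70) cum 70
  x=3 (F, w=40) cum 110
  x=5 (B, w=50) cum 160
  x=5 (D, w=5) cum 165
  x=5 (E, w=10) cum 175
  x=6 (C, w=100) cum 275  ← median
  x=7 (G, w=15) cum 290
  x=13 (A, w=200) cum 490
⇒ x* = 6
y-coordinate, sorted with cumulative weight:
  y=1 (A, w=200) cum 200
  y=1 (F, w=40) cum 240
  y=7 (B, w=50) cum 290  ← median
  y=7 (C, w=100) cum 390
  y=7 (G, w=15) cum 405
  y=9 (E, w=10) cum 415
  y=14 (H, w=70) cum 485
  y=15 (D, w=5) cum 490
⇒ y* = 7

(6, 7)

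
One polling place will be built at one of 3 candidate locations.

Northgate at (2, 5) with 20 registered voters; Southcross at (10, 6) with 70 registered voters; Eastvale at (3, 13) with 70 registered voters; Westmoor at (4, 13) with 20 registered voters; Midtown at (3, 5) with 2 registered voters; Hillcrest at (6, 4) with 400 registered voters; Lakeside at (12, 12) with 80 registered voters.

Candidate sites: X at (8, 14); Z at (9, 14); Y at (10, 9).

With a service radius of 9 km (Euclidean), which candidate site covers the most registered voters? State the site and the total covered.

Y, covering 662

Coverage radius r = 9 km; a point is covered iff (Δx)²+(Δy)² ≤ 9² = 81.
  X (8, 14): covers {Southcross, Eastvale, Westmoor, Lakeside} → 240
  Z (9, 14): covers {Southcross, Eastvale, Westmoor, Lakeside} → 240
  Y (10, 9): covers {Northgate, Southcross, Eastvale, Westmoor, Midtown, Hillcrest, Lakeside} → 662
Maximum coverage at Y: 662 registered voters.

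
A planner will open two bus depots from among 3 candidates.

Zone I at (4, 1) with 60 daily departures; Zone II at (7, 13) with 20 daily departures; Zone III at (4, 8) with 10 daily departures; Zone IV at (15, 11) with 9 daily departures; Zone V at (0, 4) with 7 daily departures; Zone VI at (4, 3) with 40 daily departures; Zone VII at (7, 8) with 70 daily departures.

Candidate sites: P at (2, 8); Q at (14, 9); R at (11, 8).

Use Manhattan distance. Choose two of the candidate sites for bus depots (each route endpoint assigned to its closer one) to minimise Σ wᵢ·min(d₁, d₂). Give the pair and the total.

Evaluate every pair (each demand assigned to the nearer of the two):
  {P, R}: total = 1405
  {P, Q}: total = 1459
  {Q, R}: total = 1982
Best pair: {P, R} with total 1405.

{P, R}, total 1405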